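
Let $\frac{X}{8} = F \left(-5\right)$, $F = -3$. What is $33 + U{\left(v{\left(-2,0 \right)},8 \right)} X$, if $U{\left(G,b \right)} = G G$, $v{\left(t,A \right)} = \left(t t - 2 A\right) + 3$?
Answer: $5913$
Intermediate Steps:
$X = 120$ ($X = 8 \left(\left(-3\right) \left(-5\right)\right) = 8 \cdot 15 = 120$)
$v{\left(t,A \right)} = 3 + t^{2} - 2 A$ ($v{\left(t,A \right)} = \left(t^{2} - 2 A\right) + 3 = 3 + t^{2} - 2 A$)
$U{\left(G,b \right)} = G^{2}$
$33 + U{\left(v{\left(-2,0 \right)},8 \right)} X = 33 + \left(3 + \left(-2\right)^{2} - 0\right)^{2} \cdot 120 = 33 + \left(3 + 4 + 0\right)^{2} \cdot 120 = 33 + 7^{2} \cdot 120 = 33 + 49 \cdot 120 = 33 + 5880 = 5913$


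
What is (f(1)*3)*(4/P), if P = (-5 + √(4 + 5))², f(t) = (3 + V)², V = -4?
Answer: 3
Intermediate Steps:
f(t) = 1 (f(t) = (3 - 4)² = (-1)² = 1)
P = 4 (P = (-5 + √9)² = (-5 + 3)² = (-2)² = 4)
(f(1)*3)*(4/P) = (1*3)*(4/4) = 3*((¼)*4) = 3*1 = 3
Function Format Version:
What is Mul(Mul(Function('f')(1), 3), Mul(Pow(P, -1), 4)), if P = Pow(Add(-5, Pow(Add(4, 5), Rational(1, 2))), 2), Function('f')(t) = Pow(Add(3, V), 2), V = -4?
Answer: 3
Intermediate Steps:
Function('f')(t) = 1 (Function('f')(t) = Pow(Add(3, -4), 2) = Pow(-1, 2) = 1)
P = 4 (P = Pow(Add(-5, Pow(9, Rational(1, 2))), 2) = Pow(Add(-5, 3), 2) = Pow(-2, 2) = 4)
Mul(Mul(Function('f')(1), 3), Mul(Pow(P, -1), 4)) = Mul(Mul(1, 3), Mul(Pow(4, -1), 4)) = Mul(3, Mul(Rational(1, 4), 4)) = Mul(3, 1) = 3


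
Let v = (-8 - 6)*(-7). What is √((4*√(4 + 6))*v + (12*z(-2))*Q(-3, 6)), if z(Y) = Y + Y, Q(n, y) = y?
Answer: 2*√(-72 + 98*√10) ≈ 30.848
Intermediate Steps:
v = 98 (v = -14*(-7) = 98)
z(Y) = 2*Y
√((4*√(4 + 6))*v + (12*z(-2))*Q(-3, 6)) = √((4*√(4 + 6))*98 + (12*(2*(-2)))*6) = √((4*√10)*98 + (12*(-4))*6) = √(392*√10 - 48*6) = √(392*√10 - 288) = √(-288 + 392*√10)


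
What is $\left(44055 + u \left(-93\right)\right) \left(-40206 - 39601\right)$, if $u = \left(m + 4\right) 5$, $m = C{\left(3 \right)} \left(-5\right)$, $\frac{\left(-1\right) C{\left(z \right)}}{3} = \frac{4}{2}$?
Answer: $-2254148715$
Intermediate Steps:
$C{\left(z \right)} = -6$ ($C{\left(z \right)} = - 3 \cdot \frac{4}{2} = - 3 \cdot 4 \cdot \frac{1}{2} = \left(-3\right) 2 = -6$)
$m = 30$ ($m = \left(-6\right) \left(-5\right) = 30$)
$u = 170$ ($u = \left(30 + 4\right) 5 = 34 \cdot 5 = 170$)
$\left(44055 + u \left(-93\right)\right) \left(-40206 - 39601\right) = \left(44055 + 170 \left(-93\right)\right) \left(-40206 - 39601\right) = \left(44055 - 15810\right) \left(-79807\right) = 28245 \left(-79807\right) = -2254148715$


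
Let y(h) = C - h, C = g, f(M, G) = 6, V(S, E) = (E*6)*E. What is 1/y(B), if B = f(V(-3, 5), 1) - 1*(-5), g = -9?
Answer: -1/20 ≈ -0.050000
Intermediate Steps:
V(S, E) = 6*E² (V(S, E) = (6*E)*E = 6*E²)
C = -9
B = 11 (B = 6 - 1*(-5) = 6 + 5 = 11)
y(h) = -9 - h
1/y(B) = 1/(-9 - 1*11) = 1/(-9 - 11) = 1/(-20) = -1/20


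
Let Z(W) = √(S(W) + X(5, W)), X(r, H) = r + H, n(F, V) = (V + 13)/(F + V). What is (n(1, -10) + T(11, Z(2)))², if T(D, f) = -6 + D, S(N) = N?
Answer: 196/9 ≈ 21.778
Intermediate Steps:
n(F, V) = (13 + V)/(F + V)
X(r, H) = H + r
Z(W) = √(5 + 2*W) (Z(W) = √(W + (W + 5)) = √(W + (5 + W)) = √(5 + 2*W))
(n(1, -10) + T(11, Z(2)))² = ((13 - 10)/(1 - 10) + (-6 + 11))² = (3/(-9) + 5)² = (-⅑*3 + 5)² = (-⅓ + 5)² = (14/3)² = 196/9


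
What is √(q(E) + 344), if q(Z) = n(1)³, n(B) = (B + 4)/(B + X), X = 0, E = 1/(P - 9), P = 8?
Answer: √469 ≈ 21.656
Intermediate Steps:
E = -1 (E = 1/(8 - 9) = 1/(-1) = -1)
n(B) = (4 + B)/B (n(B) = (B + 4)/(B + 0) = (4 + B)/B)
q(Z) = 125 (q(Z) = ((4 + 1)/1)³ = (1*5)³ = 5³ = 125)
√(q(E) + 344) = √(125 + 344) = √469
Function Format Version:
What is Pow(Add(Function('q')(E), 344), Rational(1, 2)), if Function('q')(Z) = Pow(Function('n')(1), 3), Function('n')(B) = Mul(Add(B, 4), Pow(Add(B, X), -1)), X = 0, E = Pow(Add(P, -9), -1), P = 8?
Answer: Pow(469, Rational(1, 2)) ≈ 21.656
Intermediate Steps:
E = -1 (E = Pow(Add(8, -9), -1) = Pow(-1, -1) = -1)
Function('n')(B) = Mul(Pow(B, -1), Add(4, B)) (Function('n')(B) = Mul(Add(B, 4), Pow(Add(B, 0), -1)) = Mul(Add(4, B), Pow(B, -1)) = Mul(Pow(B, -1), Add(4, B)))
Function('q')(Z) = 125 (Function('q')(Z) = Pow(Mul(Pow(1, -1), Add(4, 1)), 3) = Pow(Mul(1, 5), 3) = Pow(5, 3) = 125)
Pow(Add(Function('q')(E), 344), Rational(1, 2)) = Pow(Add(125, 344), Rational(1, 2)) = Pow(469, Rational(1, 2))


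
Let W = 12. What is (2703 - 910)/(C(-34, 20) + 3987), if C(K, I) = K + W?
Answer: 1793/3965 ≈ 0.45221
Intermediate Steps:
C(K, I) = 12 + K (C(K, I) = K + 12 = 12 + K)
(2703 - 910)/(C(-34, 20) + 3987) = (2703 - 910)/((12 - 34) + 3987) = 1793/(-22 + 3987) = 1793/3965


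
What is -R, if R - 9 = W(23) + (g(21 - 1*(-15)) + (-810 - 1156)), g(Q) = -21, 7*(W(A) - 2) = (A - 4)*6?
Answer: 13718/7 ≈ 1959.7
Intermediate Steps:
W(A) = -10/7 + 6*A/7 (W(A) = 2 + ((A - 4)*6)/7 = 2 + ((-4 + A)*6)/7 = 2 + (-24 + 6*A)/7 = 2 + (-24/7 + 6*A/7) = -10/7 + 6*A/7)
R = -13718/7 (R = 9 + ((-10/7 + (6/7)*23) + (-21 + (-810 - 1156))) = 9 + ((-10/7 + 138/7) + (-21 - 1966)) = 9 + (128/7 - 1987) = 9 - 13781/7 = -13718/7 ≈ -1959.7)
-R = -1*(-13718/7) = 13718/7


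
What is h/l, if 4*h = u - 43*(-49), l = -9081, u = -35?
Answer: -518/9081 ≈ -0.057042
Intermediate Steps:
h = 518 (h = (-35 - 43*(-49))/4 = (-35 + 2107)/4 = (1/4)*2072 = 518)
h/l = 518/(-9081) = 518*(-1/9081) = -518/9081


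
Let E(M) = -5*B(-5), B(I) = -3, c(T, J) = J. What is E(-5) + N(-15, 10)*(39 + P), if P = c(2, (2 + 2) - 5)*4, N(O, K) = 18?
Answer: 645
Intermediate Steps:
P = -4 (P = ((2 + 2) - 5)*4 = (4 - 5)*4 = -1*4 = -4)
E(M) = 15 (E(M) = -5*(-3) = 15)
E(-5) + N(-15, 10)*(39 + P) = 15 + 18*(39 - 4) = 15 + 18*35 = 15 + 630 = 645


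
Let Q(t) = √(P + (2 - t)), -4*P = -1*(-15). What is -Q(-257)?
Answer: -√1021/2 ≈ -15.977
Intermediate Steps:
P = -15/4 (P = -(-1)*(-15)/4 = -¼*15 = -15/4 ≈ -3.7500)
Q(t) = √(-7/4 - t) (Q(t) = √(-15/4 + (2 - t)) = √(-7/4 - t))
-Q(-257) = -√(-7 - 4*(-257))/2 = -√(-7 + 1028)/2 = -√1021/2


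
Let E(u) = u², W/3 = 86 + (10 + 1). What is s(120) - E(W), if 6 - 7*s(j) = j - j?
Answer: -592761/7 ≈ -84680.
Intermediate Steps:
s(j) = 6/7 (s(j) = 6/7 - (j - j)/7 = 6/7 - ⅐*0 = 6/7 + 0 = 6/7)
W = 291 (W = 3*(86 + (10 + 1)) = 3*(86 + 11) = 3*97 = 291)
s(120) - E(W) = 6/7 - 1*291² = 6/7 - 1*84681 = 6/7 - 84681 = -592761/7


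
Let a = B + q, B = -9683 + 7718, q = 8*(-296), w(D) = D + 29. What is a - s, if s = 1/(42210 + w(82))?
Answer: -183376894/42321 ≈ -4333.0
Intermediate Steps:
w(D) = 29 + D
q = -2368
B = -1965
s = 1/42321 (s = 1/(42210 + (29 + 82)) = 1/(42210 + 111) = 1/42321 ≈ 2.3629e-5)
a = -4333 (a = -1965 - 2368 = -4333)
a - s = -4333 - 1*1/42321 = -4333 - 1/42321 = -183376894/42321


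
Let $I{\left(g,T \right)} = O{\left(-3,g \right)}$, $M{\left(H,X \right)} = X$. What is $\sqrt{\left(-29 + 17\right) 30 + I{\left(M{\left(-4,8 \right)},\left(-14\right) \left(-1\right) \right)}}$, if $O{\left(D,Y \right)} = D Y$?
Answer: $8 i \sqrt{6} \approx 19.596 i$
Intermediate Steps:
$I{\left(g,T \right)} = - 3 g$
$\sqrt{\left(-29 + 17\right) 30 + I{\left(M{\left(-4,8 \right)},\left(-14\right) \left(-1\right) \right)}} = \sqrt{\left(-29 + 17\right) 30 - 24} = \sqrt{\left(-12\right) 30 - 24} = \sqrt{-360 - 24} = \sqrt{-384} = 8 i \sqrt{6}$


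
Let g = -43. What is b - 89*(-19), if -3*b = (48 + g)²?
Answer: 5048/3 ≈ 1682.7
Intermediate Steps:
b = -25/3 (b = -(48 - 43)²/3 = -⅓*5² = -⅓*25 = -25/3 ≈ -8.3333)
b - 89*(-19) = -25/3 - 89*(-19) = -25/3 - 1*(-1691) = -25/3 + 1691 = 5048/3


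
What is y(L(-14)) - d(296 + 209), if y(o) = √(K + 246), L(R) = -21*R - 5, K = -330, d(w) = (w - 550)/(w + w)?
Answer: 9/202 + 2*I*√21 ≈ 0.044554 + 9.1651*I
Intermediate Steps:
d(w) = (-550 + w)/(2*w) (d(w) = (-550 + w)/((2*w)) = (-550 + w)*(1/(2*w)) = (-550 + w)/(2*w))
L(R) = -5 - 21*R
y(o) = 2*I*√21 (y(o) = √(-330 + 246) = √(-84) = 2*I*√21)
y(L(-14)) - d(296 + 209) = 2*I*√21 - (-550 + (296 + 209))/(2*(296 + 209)) = 2*I*√21 - (-550 + 505)/(2*505) = 2*I*√21 - (-45)/(2*505) = 2*I*√21 - 1*(-9/202) = 2*I*√21 + 9/202 = 9/202 + 2*I*√21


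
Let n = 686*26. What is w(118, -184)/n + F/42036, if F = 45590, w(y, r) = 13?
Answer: 15647879/14418348 ≈ 1.0853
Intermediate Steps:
n = 17836
w(118, -184)/n + F/42036 = 13/17836 + 45590/42036 = 13*(1/17836) + 45590*(1/42036) = 1/1372 + 22795/21018 = 15647879/14418348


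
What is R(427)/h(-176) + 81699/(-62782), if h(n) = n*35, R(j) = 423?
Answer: -264911313/193368560 ≈ -1.3700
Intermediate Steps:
h(n) = 35*n
R(427)/h(-176) + 81699/(-62782) = 423/((35*(-176))) + 81699/(-62782) = 423/(-6160) + 81699*(-1/62782) = 423*(-1/6160) - 81699/62782 = -423/6160 - 81699/62782 = -264911313/193368560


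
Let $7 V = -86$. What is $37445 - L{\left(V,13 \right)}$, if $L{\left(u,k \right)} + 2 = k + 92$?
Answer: $37342$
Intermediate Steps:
$V = - \frac{86}{7}$ ($V = \frac{1}{7} \left(-86\right) = - \frac{86}{7} \approx -12.286$)
$L{\left(u,k \right)} = 90 + k$ ($L{\left(u,k \right)} = -2 + \left(k + 92\right) = -2 + \left(92 + k\right) = 90 + k$)
$37445 - L{\left(V,13 \right)} = 37445 - \left(90 + 13\right) = 37445 - 103 = 37342$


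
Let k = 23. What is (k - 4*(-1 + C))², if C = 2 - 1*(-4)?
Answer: 9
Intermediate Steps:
C = 6 (C = 2 + 4 = 6)
(k - 4*(-1 + C))² = (23 - 4*(-1 + 6))² = (23 - 4*5)² = (23 - 20)² = 3² = 9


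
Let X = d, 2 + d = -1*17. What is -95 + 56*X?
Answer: -1159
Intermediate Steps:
d = -19 (d = -2 - 1*17 = -2 - 17 = -19)
X = -19
-95 + 56*X = -95 + 56*(-19) = -95 - 1064 = -1159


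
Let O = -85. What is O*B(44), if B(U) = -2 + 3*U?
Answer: -11050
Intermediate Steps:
O*B(44) = -85*(-2 + 3*44) = -85*(-2 + 132) = -85*130 = -11050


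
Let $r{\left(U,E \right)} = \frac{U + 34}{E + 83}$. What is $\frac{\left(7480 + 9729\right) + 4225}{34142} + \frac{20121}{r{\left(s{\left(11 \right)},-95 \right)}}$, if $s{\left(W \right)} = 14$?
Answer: $- \frac{343442723}{68284} \approx -5029.6$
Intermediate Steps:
$r{\left(U,E \right)} = \frac{34 + U}{83 + E}$
$\frac{\left(7480 + 9729\right) + 4225}{34142} + \frac{20121}{r{\left(s{\left(11 \right)},-95 \right)}} = \frac{\left(7480 + 9729\right) + 4225}{34142} + \frac{20121}{\frac{1}{83 - 95} \left(34 + 14\right)} = \left(17209 + 4225\right) \frac{1}{34142} + \frac{20121}{\frac{1}{-12} \cdot 48} = 21434 \cdot \frac{1}{34142} + \frac{20121}{\left(- \frac{1}{12}\right) 48} = \frac{10717}{17071} + \frac{20121}{-4} = \frac{10717}{17071} + 20121 \left(- \frac{1}{4}\right) = \frac{10717}{17071} - \frac{20121}{4} = - \frac{343442723}{68284}$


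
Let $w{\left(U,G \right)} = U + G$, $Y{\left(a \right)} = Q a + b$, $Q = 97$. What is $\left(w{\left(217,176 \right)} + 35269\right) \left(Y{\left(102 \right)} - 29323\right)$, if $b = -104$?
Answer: $-696585846$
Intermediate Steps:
$Y{\left(a \right)} = -104 + 97 a$ ($Y{\left(a \right)} = 97 a - 104 = -104 + 97 a$)
$w{\left(U,G \right)} = G + U$
$\left(w{\left(217,176 \right)} + 35269\right) \left(Y{\left(102 \right)} - 29323\right) = \left(\left(176 + 217\right) + 35269\right) \left(\left(-104 + 97 \cdot 102\right) - 29323\right) = \left(393 + 35269\right) \left(\left(-104 + 9894\right) - 29323\right) = 35662 \left(9790 - 29323\right) = 35662 \left(-19533\right) = -696585846$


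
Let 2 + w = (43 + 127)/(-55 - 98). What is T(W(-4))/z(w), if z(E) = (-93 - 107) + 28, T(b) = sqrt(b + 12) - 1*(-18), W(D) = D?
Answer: -9/86 - sqrt(2)/86 ≈ -0.12110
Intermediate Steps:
w = -28/9 (w = -2 + (43 + 127)/(-55 - 98) = -2 + 170/(-153) = -2 + 170*(-1/153) = -2 - 10/9 = -28/9 ≈ -3.1111)
T(b) = 18 + sqrt(12 + b) (T(b) = sqrt(12 + b) + 18 = 18 + sqrt(12 + b))
z(E) = -172 (z(E) = -200 + 28 = -172)
T(W(-4))/z(w) = (18 + sqrt(12 - 4))/(-172) = (18 + sqrt(8))*(-1/172) = (18 + 2*sqrt(2))*(-1/172) = -9/86 - sqrt(2)/86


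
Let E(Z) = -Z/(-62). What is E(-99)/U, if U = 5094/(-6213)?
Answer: 68343/35092 ≈ 1.9475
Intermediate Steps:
U = -1698/2071 (U = 5094*(-1/6213) = -1698/2071 ≈ -0.81989)
E(Z) = Z/62 (E(Z) = -Z*(-1/62) = Z/62)
E(-99)/U = ((1/62)*(-99))/(-1698/2071) = -99/62*(-2071/1698) = 68343/35092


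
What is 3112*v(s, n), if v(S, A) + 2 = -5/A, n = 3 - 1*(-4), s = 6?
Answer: -59128/7 ≈ -8446.9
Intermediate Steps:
n = 7 (n = 3 + 4 = 7)
v(S, A) = -2 - 5/A
3112*v(s, n) = 3112*(-2 - 5/7) = 3112*(-19/7) = -59128/7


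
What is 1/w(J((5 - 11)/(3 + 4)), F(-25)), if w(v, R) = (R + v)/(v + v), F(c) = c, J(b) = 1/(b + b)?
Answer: 14/307 ≈ 0.045603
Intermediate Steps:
J(b) = 1/(2*b)
w(v, R) = (R + v)/(2*v) (w(v, R) = (R + v)/((2*v)) = (R + v)*(1/(2*v)) = (R + v)/(2*v))
1/w(J((5 - 11)/(3 + 4)), F(-25)) = 1/((-25 + 1/(2*(((5 - 11)/(3 + 4)))))/(2*((1/(2*(((5 - 11)/(3 + 4)))))))) = 1/((-25 + 1/(2*((-6/7))))/(2*((1/(2*((-6/7))))))) = 1/((-25 + 1/(2*((-6*⅐))))/(2*((1/(2*((-6*⅐))))))) = 1/((-25 + 1/(2*(-6/7)))/(2*((1/(2*(-6/7)))))) = 1/((-25 + (½)*(-7/6))/(2*(((½)*(-7/6))))) = 1/((-25 - 7/12)/(2*(-7/12))) = 1/((½)*(-12/7)*(-307/12)) = 1/(307/14) = 14/307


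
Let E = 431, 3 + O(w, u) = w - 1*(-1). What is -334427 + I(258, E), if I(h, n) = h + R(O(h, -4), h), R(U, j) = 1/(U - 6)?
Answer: -83542249/250 ≈ -3.3417e+5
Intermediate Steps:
O(w, u) = -2 + w (O(w, u) = -3 + (w - 1*(-1)) = -3 + (w + 1) = -3 + (1 + w) = -2 + w)
R(U, j) = 1/(-6 + U)
I(h, n) = h + 1/(-8 + h) (I(h, n) = h + 1/(-6 + (-2 + h)) = h + 1/(-8 + h))
-334427 + I(258, E) = -334427 + (1 + 258*(-8 + 258))/(-8 + 258) = -334427 + (1 + 258*250)/250 = -334427 + (1 + 64500)/250 = -334427 + (1/250)*64501 = -334427 + 64501/250 = -83542249/250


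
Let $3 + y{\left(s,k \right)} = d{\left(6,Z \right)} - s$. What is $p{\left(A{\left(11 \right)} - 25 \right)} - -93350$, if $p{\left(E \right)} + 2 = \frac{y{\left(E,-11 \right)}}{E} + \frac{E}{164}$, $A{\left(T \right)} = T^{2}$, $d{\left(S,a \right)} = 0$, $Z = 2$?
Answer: $\frac{122471991}{1312} \approx 93348.0$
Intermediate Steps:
$y{\left(s,k \right)} = -3 - s$ ($y{\left(s,k \right)} = -3 + \left(0 - s\right) = -3 - s$)
$p{\left(E \right)} = -2 + \frac{E}{164} + \frac{-3 - E}{E}$ ($p{\left(E \right)} = -2 + \left(\frac{-3 - E}{E} + \frac{E}{164}\right) = -2 + \left(\frac{E}{164} + \frac{-3 - E}{E}\right) = -2 + \frac{E}{164} + \frac{-3 - E}{E}$)
$p{\left(A{\left(11 \right)} - 25 \right)} - -93350 = \left(-3 - \frac{3}{11^{2} - 25} + \frac{11^{2} - 25}{164}\right) - -93350 = \left(-3 - \frac{3}{121 - 25} + \frac{121 - 25}{164}\right) + 93350 = \left(-3 - \frac{3}{96} + \frac{1}{164} \cdot 96\right) + 93350 = \left(-3 - \frac{1}{32} + \frac{24}{41}\right) + 93350 = - \frac{3209}{1312} + 93350 = \frac{122471991}{1312}$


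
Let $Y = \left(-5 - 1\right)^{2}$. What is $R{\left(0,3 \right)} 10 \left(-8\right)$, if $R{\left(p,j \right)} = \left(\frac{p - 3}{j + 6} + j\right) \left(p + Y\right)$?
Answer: $-7680$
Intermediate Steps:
$Y = 36$ ($Y = \left(-6\right)^{2} = 36$)
$R{\left(p,j \right)} = \left(36 + p\right) \left(j + \frac{-3 + p}{6 + j}\right)$ ($R{\left(p,j \right)} = \left(\frac{p - 3}{j + 6} + j\right) \left(p + 36\right) = \left(\frac{-3 + p}{6 + j} + j\right) \left(36 + p\right) = \left(j + \frac{-3 + p}{6 + j}\right) \left(36 + p\right) = \left(36 + p\right) \left(j + \frac{-3 + p}{6 + j}\right)$)
$R{\left(0,3 \right)} 10 \left(-8\right) = \frac{-108 + 0^{2} + 33 \cdot 0 + 36 \cdot 3^{2} + 216 \cdot 3 + 0 \cdot 3^{2} + 6 \cdot 3 \cdot 0}{6 + 3} \cdot 10 \left(-8\right) = \frac{-108 + 0 + 0 + 36 \cdot 9 + 648 + 0 \cdot 9 + 0}{9} \cdot 10 \left(-8\right) = \frac{-108 + 0 + 0 + 324 + 648 + 0 + 0}{9} \cdot 10 \left(-8\right) = \frac{1}{9} \cdot 864 \cdot 10 \left(-8\right) = 96 \cdot 10 \left(-8\right) = 960 \left(-8\right) = -7680$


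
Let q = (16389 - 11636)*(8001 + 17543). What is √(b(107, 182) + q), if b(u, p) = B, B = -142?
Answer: √121410490 ≈ 11019.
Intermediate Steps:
b(u, p) = -142
q = 121410632 (q = 4753*25544 = 121410632)
√(b(107, 182) + q) = √(-142 + 121410632) = √121410490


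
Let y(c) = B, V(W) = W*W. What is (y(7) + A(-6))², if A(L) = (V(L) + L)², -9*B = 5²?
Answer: 65205625/81 ≈ 8.0501e+5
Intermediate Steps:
V(W) = W²
B = -25/9 (B = -⅑*5² = -⅑*25 = -25/9 ≈ -2.7778)
y(c) = -25/9
A(L) = (L + L²)² (A(L) = (L² + L)² = (L + L²)²)
(y(7) + A(-6))² = (-25/9 + (-6)²*(1 - 6)²)² = (-25/9 + 36*(-5)²)² = (-25/9 + 36*25)² = (-25/9 + 900)² = (8075/9)² = 65205625/81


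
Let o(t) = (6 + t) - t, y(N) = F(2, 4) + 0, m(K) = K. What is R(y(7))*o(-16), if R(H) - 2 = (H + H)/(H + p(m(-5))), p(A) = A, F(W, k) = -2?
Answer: 108/7 ≈ 15.429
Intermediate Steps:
y(N) = -2 (y(N) = -2 + 0 = -2)
R(H) = 2 + 2*H/(-5 + H) (R(H) = 2 + (H + H)/(H - 5) = 2 + (2*H)/(-5 + H) = 2 + 2*H/(-5 + H))
o(t) = 6
R(y(7))*o(-16) = (2*(-5 + 2*(-2))/(-5 - 2))*6 = (2*(-5 - 4)/(-7))*6 = (2*(-⅐)*(-9))*6 = (18/7)*6 = 108/7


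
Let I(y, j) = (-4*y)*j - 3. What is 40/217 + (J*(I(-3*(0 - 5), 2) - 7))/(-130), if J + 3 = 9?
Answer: 1342/217 ≈ 6.1843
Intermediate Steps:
J = 6 (J = -3 + 9 = 6)
I(y, j) = -3 - 4*j*y (I(y, j) = -4*j*y - 3 = -3 - 4*j*y)
40/217 + (J*(I(-3*(0 - 5), 2) - 7))/(-130) = 40/217 + (6*((-3 - 4*2*(-3*(0 - 5))) - 7))/(-130) = 40*(1/217) + (6*((-3 - 4*2*(-3*(-5))) - 7))*(-1/130) = 40/217 + (6*((-3 - 4*2*15) - 7))*(-1/130) = 40/217 + (6*((-3 - 120) - 7))*(-1/130) = 40/217 + (6*(-123 - 7))*(-1/130) = 40/217 + (6*(-130))*(-1/130) = 40/217 - 780*(-1/130) = 40/217 + 6 = 1342/217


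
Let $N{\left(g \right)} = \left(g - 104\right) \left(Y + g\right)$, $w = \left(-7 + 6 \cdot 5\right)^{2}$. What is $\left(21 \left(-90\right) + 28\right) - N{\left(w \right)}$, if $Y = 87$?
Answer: $-263662$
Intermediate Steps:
$w = 529$ ($w = \left(-7 + 30\right)^{2} = 23^{2} = 529$)
$N{\left(g \right)} = \left(-104 + g\right) \left(87 + g\right)$ ($N{\left(g \right)} = \left(g - 104\right) \left(87 + g\right) = \left(-104 + g\right) \left(87 + g\right)$)
$\left(21 \left(-90\right) + 28\right) - N{\left(w \right)} = \left(21 \left(-90\right) + 28\right) - \left(-9048 + 529^{2} - 8993\right) = \left(-1890 + 28\right) - \left(-9048 + 279841 - 8993\right) = -1862 - 261800 = -263662$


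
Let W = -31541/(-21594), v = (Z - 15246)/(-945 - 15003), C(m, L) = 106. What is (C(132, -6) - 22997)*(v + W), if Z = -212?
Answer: -798148051030/14349213 ≈ -55623.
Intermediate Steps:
v = 7729/7974 (v = (-212 - 15246)/(-945 - 15003) = -15458/(-15948) = -15458*(-1/15948) = 7729/7974 ≈ 0.96928)
W = 31541/21594 (W = -31541*(-1/21594) = 31541/21594 ≈ 1.4606)
(C(132, -6) - 22997)*(v + W) = (106 - 22997)*(7729/7974 + 31541/21594) = -22891*34867330/14349213 = -798148051030/14349213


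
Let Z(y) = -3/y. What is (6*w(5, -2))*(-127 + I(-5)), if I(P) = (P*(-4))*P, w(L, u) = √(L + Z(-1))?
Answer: -2724*√2 ≈ -3852.3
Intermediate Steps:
w(L, u) = √(3 + L) (w(L, u) = √(L - 3/(-1)) = √(L - 3*(-1)) = √(L + 3) = √(3 + L))
I(P) = -4*P² (I(P) = (-4*P)*P = -4*P²)
(6*w(5, -2))*(-127 + I(-5)) = (6*√(3 + 5))*(-127 - 4*(-5)²) = (6*√8)*(-127 - 4*25) = (6*(2*√2))*(-127 - 100) = (12*√2)*(-227) = -2724*√2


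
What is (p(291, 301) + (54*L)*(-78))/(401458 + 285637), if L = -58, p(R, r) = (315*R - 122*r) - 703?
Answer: 298536/687095 ≈ 0.43449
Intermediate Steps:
p(R, r) = -703 - 122*r + 315*R (p(R, r) = (-122*r + 315*R) - 703 = -703 - 122*r + 315*R)
(p(291, 301) + (54*L)*(-78))/(401458 + 285637) = ((-703 - 122*301 + 315*291) + (54*(-58))*(-78))/(401458 + 285637) = ((-703 - 36722 + 91665) - 3132*(-78))/687095 = (54240 + 244296)*(1/687095) = 298536*(1/687095) = 298536/687095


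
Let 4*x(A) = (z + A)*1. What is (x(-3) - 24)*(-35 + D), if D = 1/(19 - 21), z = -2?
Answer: 7171/8 ≈ 896.38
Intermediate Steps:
x(A) = -½ + A/4 (x(A) = ((-2 + A)*1)/4 = (-2 + A)/4 = -½ + A/4)
D = -½ (D = 1/(-2) = -½ ≈ -0.50000)
(x(-3) - 24)*(-35 + D) = ((-½ + (¼)*(-3)) - 24)*(-35 - ½) = ((-½ - ¾) - 24)*(-71/2) = (-5/4 - 24)*(-71/2) = -101/4*(-71/2) = 7171/8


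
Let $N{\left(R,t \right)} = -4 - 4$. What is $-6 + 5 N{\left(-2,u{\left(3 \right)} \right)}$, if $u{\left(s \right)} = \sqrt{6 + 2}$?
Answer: $-46$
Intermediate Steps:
$u{\left(s \right)} = 2 \sqrt{2}$ ($u{\left(s \right)} = \sqrt{8} = 2 \sqrt{2}$)
$N{\left(R,t \right)} = -8$
$-6 + 5 N{\left(-2,u{\left(3 \right)} \right)} = -6 + 5 \left(-8\right) = -6 - 40 = -46$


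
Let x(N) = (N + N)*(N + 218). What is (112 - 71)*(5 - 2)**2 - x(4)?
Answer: -1407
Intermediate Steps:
x(N) = 2*N*(218 + N) (x(N) = (2*N)*(218 + N) = 2*N*(218 + N))
(112 - 71)*(5 - 2)**2 - x(4) = (112 - 71)*(5 - 2)**2 - 2*4*(218 + 4) = 41*3**2 - 2*4*222 = 41*9 - 1*1776 = 369 - 1776 = -1407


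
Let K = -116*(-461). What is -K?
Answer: -53476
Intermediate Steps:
K = 53476
-K = -1*53476 = -53476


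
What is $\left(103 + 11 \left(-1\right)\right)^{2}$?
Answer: $8464$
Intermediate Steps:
$\left(103 + 11 \left(-1\right)\right)^{2} = \left(103 - 11\right)^{2} = 92^{2} = 8464$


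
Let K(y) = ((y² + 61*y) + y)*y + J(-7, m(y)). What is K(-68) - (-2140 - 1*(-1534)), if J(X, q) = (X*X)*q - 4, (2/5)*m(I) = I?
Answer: -35472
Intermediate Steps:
m(I) = 5*I/2
J(X, q) = -4 + q*X² (J(X, q) = X²*q - 4 = q*X² - 4 = -4 + q*X²)
K(y) = -4 + 245*y/2 + y*(y² + 62*y) (K(y) = ((y² + 61*y) + y)*y + (-4 + (5*y/2)*(-7)²) = (y² + 62*y)*y + (-4 + (5*y/2)*49) = y*(y² + 62*y) + (-4 + 245*y/2) = -4 + 245*y/2 + y*(y² + 62*y))
K(-68) - (-2140 - 1*(-1534)) = (-4 + (-68)³ + 62*(-68)² + (245/2)*(-68)) - (-2140 - 1*(-1534)) = (-4 - 314432 + 62*4624 - 8330) - (-2140 + 1534) = (-4 - 314432 + 286688 - 8330) - 1*(-606) = -36078 + 606 = -35472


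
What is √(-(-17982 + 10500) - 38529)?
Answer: I*√31047 ≈ 176.2*I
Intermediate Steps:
√(-(-17982 + 10500) - 38529) = √(-1*(-7482) - 38529) = √(7482 - 38529) = √(-31047) = I*√31047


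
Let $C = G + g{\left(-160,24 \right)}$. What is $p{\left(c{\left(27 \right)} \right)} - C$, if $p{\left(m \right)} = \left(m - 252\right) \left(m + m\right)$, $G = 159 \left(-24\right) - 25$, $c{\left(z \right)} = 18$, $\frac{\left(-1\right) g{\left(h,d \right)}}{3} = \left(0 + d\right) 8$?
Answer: $-4007$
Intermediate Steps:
$g{\left(h,d \right)} = - 24 d$ ($g{\left(h,d \right)} = - 3 \left(0 + d\right) 8 = - 3 d 8 = - 3 \cdot 8 d = - 24 d$)
$G = -3841$ ($G = -3816 - 25 = -3841$)
$p{\left(m \right)} = 2 m \left(-252 + m\right)$ ($p{\left(m \right)} = \left(-252 + m\right) 2 m = 2 m \left(-252 + m\right)$)
$C = -4417$ ($C = -3841 - 576 = -4417$)
$p{\left(c{\left(27 \right)} \right)} - C = 2 \cdot 18 \left(-252 + 18\right) - -4417 = 2 \cdot 18 \left(-234\right) + 4417 = -8424 + 4417 = -4007$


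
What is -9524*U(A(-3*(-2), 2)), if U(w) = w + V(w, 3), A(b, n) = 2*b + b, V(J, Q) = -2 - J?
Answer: 19048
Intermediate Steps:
A(b, n) = 3*b
U(w) = -2 (U(w) = w + (-2 - w) = -2)
-9524*U(A(-3*(-2), 2)) = -9524*(-2) = 19048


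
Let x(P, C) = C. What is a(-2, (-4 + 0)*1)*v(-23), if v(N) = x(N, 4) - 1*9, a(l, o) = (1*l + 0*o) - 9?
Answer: 55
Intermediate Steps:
a(l, o) = -9 + l (a(l, o) = (l + 0) - 9 = l - 9 = -9 + l)
v(N) = -5 (v(N) = 4 - 1*9 = 4 - 9 = -5)
a(-2, (-4 + 0)*1)*v(-23) = (-9 - 2)*(-5) = -11*(-5) = 55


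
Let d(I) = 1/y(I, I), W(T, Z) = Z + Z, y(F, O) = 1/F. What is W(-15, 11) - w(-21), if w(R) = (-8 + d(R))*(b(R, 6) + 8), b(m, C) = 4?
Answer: 370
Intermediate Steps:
W(T, Z) = 2*Z
d(I) = I (d(I) = 1/(1/I) = I)
w(R) = -96 + 12*R (w(R) = (-8 + R)*(4 + 8) = (-8 + R)*12 = -96 + 12*R)
W(-15, 11) - w(-21) = 2*11 - (-96 + 12*(-21)) = 22 - (-96 - 252) = 22 - 1*(-348) = 22 + 348 = 370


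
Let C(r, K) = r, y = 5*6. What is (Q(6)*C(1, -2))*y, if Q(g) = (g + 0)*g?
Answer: 1080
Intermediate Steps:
Q(g) = g² (Q(g) = g*g = g²)
y = 30
(Q(6)*C(1, -2))*y = (6²*1)*30 = (36*1)*30 = 36*30 = 1080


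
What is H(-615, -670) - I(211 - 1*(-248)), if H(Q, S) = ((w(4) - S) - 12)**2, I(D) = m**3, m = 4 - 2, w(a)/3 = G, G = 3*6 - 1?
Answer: 502673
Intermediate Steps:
G = 17 (G = 18 - 1 = 17)
w(a) = 51 (w(a) = 3*17 = 51)
m = 2
I(D) = 8 (I(D) = 2**3 = 8)
H(Q, S) = (39 - S)**2 (H(Q, S) = ((51 - S) - 12)**2 = (39 - S)**2)
H(-615, -670) - I(211 - 1*(-248)) = (-39 - 670)**2 - 1*8 = (-709)**2 - 8 = 502681 - 8 = 502673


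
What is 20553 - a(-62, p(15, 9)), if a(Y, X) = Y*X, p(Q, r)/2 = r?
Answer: 21669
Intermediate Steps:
p(Q, r) = 2*r
a(Y, X) = X*Y
20553 - a(-62, p(15, 9)) = 20553 - 2*9*(-62) = 20553 - 18*(-62) = 20553 - 1*(-1116) = 20553 + 1116 = 21669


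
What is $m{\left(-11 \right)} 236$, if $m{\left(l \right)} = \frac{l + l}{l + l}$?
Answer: $236$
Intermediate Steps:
$m{\left(l \right)} = 1$ ($m{\left(l \right)} = \frac{2 l}{2 l} = 2 l \frac{1}{2 l} = 1$)
$m{\left(-11 \right)} 236 = 1 \cdot 236 = 236$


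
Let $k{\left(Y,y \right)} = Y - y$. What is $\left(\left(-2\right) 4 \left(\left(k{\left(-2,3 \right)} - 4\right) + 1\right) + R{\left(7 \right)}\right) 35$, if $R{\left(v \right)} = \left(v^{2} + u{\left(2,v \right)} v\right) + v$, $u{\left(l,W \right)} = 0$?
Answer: $4200$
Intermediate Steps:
$R{\left(v \right)} = v + v^{2}$ ($R{\left(v \right)} = \left(v^{2} + 0 v\right) + v = \left(v^{2} + 0\right) + v = v^{2} + v = v + v^{2}$)
$\left(\left(-2\right) 4 \left(\left(k{\left(-2,3 \right)} - 4\right) + 1\right) + R{\left(7 \right)}\right) 35 = \left(\left(-2\right) 4 \left(\left(\left(-2 - 3\right) - 4\right) + 1\right) + 7 \left(1 + 7\right)\right) 35 = \left(- 8 \left(\left(\left(-2 - 3\right) - 4\right) + 1\right) + 7 \cdot 8\right) 35 = \left(- 8 \left(\left(-5 - 4\right) + 1\right) + 56\right) 35 = \left(- 8 \left(-9 + 1\right) + 56\right) 35 = \left(\left(-8\right) \left(-8\right) + 56\right) 35 = \left(64 + 56\right) 35 = 120 \cdot 35 = 4200$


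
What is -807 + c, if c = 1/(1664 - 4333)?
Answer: -2153884/2669 ≈ -807.00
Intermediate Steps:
c = -1/2669 (c = 1/(-2669) = -1/2669 ≈ -0.00037467)
-807 + c = -807 - 1/2669 = -2153884/2669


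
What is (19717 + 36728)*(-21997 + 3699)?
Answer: -1032830610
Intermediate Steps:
(19717 + 36728)*(-21997 + 3699) = 56445*(-18298) = -1032830610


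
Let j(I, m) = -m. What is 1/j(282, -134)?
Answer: 1/134 ≈ 0.0074627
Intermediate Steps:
1/j(282, -134) = 1/(-1*(-134)) = 1/134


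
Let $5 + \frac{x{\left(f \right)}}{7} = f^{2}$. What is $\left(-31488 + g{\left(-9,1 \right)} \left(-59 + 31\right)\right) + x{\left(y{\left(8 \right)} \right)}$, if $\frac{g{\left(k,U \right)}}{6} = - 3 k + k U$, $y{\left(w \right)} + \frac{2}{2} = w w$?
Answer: $-6764$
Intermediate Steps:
$y{\left(w \right)} = -1 + w^{2}$ ($y{\left(w \right)} = -1 + w w = -1 + w^{2}$)
$g{\left(k,U \right)} = - 18 k + 6 U k$ ($g{\left(k,U \right)} = 6 \left(- 3 k + k U\right) = 6 \left(- 3 k + U k\right) = - 18 k + 6 U k$)
$x{\left(f \right)} = -35 + 7 f^{2}$
$\left(-31488 + g{\left(-9,1 \right)} \left(-59 + 31\right)\right) + x{\left(y{\left(8 \right)} \right)} = \left(-31488 + 6 \left(-9\right) \left(-3 + 1\right) \left(-59 + 31\right)\right) - \left(35 - 7 \left(-1 + 8^{2}\right)^{2}\right) = \left(-31488 + 6 \left(-9\right) \left(-2\right) \left(-28\right)\right) - \left(35 - 7 \left(-1 + 64\right)^{2}\right) = \left(-31488 + 108 \left(-28\right)\right) - \left(35 - 7 \cdot 63^{2}\right) = \left(-31488 - 3024\right) + \left(-35 + 7 \cdot 3969\right) = -34512 + \left(-35 + 27783\right) = -34512 + 27748 = -6764$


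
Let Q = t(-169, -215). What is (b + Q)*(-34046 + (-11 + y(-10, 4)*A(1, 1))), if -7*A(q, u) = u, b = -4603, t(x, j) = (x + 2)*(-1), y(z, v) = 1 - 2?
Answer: 1057533528/7 ≈ 1.5108e+8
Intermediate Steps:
y(z, v) = -1
t(x, j) = -2 - x (t(x, j) = (2 + x)*(-1) = -2 - x)
Q = 167 (Q = -2 - 1*(-169) = -2 + 169 = 167)
A(q, u) = -u/7
(b + Q)*(-34046 + (-11 + y(-10, 4)*A(1, 1))) = (-4603 + 167)*(-34046 + (-11 - (-1)/7)) = -4436*(-34046 + (-11 - 1*(-1/7))) = -4436*(-34046 + (-11 + 1/7)) = -4436*(-34046 - 76/7) = -4436*(-238398/7) = 1057533528/7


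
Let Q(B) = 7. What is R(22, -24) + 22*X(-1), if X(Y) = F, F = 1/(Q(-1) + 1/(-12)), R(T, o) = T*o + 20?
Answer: -41900/83 ≈ -504.82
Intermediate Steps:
R(T, o) = 20 + T*o
F = 12/83 (F = 1/(7 + 1/(-12)) = 1/(7 - 1/12) = 1/(83/12) = 12/83 ≈ 0.14458)
X(Y) = 12/83
R(22, -24) + 22*X(-1) = (20 + 22*(-24)) + 22*(12/83) = (20 - 528) + 264/83 = -508 + 264/83 = -41900/83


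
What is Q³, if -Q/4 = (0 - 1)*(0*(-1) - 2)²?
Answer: 4096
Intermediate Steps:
Q = 16 (Q = -4*(0 - 1)*(0*(-1) - 2)² = -(-4)*(0 - 2)² = -(-4)*(-2)² = -(-4)*4 = -4*(-4) = 16)
Q³ = 16³ = 4096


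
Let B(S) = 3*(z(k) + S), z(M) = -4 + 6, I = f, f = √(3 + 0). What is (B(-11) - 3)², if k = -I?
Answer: 900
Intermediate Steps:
f = √3 ≈ 1.7320
I = √3 ≈ 1.7320
k = -√3 ≈ -1.7320
z(M) = 2
B(S) = 6 + 3*S (B(S) = 3*(2 + S) = 6 + 3*S)
(B(-11) - 3)² = ((6 + 3*(-11)) - 3)² = ((6 - 33) - 3)² = (-27 - 3)² = (-30)² = 900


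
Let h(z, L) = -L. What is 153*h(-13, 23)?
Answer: -3519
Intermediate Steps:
153*h(-13, 23) = 153*(-1*23) = 153*(-23) = -3519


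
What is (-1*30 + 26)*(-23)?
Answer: 92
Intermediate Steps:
(-1*30 + 26)*(-23) = (-30 + 26)*(-23) = -4*(-23) = 92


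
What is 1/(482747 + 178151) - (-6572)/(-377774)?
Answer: -2171521941/124835040526 ≈ -0.017395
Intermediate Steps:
1/(482747 + 178151) - (-6572)/(-377774) = 1/660898 - (-6572)*(-1)/377774 = 1/660898 - 1*3286/188887 = 1/660898 - 3286/188887 = -2171521941/124835040526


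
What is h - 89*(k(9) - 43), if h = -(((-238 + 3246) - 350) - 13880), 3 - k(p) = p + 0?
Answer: 15583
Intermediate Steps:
k(p) = 3 - p (k(p) = 3 - (p + 0) = 3 - p)
h = 11222 (h = -((3008 - 350) - 13880) = -(2658 - 13880) = -1*(-11222) = 11222)
h - 89*(k(9) - 43) = 11222 - 89*((3 - 1*9) - 43) = 11222 - 89*((3 - 9) - 43) = 11222 - 89*(-6 - 43) = 11222 - 89*(-49) = 11222 + 4361 = 15583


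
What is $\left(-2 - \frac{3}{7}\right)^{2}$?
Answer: $\frac{289}{49} \approx 5.898$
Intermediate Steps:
$\left(-2 - \frac{3}{7}\right)^{2} = \left(- \frac{17}{7}\right)^{2} = \frac{289}{49}$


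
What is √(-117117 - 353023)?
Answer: 2*I*√117535 ≈ 685.67*I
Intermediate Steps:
√(-117117 - 353023) = √(-470140) = 2*I*√117535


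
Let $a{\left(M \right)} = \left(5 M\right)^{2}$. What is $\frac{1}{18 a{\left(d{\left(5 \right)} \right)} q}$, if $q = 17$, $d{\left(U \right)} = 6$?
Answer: $\frac{1}{275400} \approx 3.6311 \cdot 10^{-6}$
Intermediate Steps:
$a{\left(M \right)} = 25 M^{2}$
$\frac{1}{18 a{\left(d{\left(5 \right)} \right)} q} = \frac{1}{18 \cdot 25 \cdot 6^{2} \cdot 17} = \frac{1}{18 \cdot 25 \cdot 36 \cdot 17} = \frac{1}{18 \cdot 900 \cdot 17} = \frac{1}{16200 \cdot 17} = \frac{1}{275400}$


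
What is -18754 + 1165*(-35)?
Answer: -59529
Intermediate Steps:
-18754 + 1165*(-35) = -18754 - 40775 = -59529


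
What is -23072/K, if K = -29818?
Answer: 11536/14909 ≈ 0.77376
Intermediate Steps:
-23072/K = -23072/(-29818) = -23072*(-1/29818) = 11536/14909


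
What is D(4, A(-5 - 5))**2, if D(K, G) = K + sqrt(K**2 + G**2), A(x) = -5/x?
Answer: (8 + sqrt(65))**2/4 ≈ 64.499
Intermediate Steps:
D(K, G) = K + sqrt(G**2 + K**2)
D(4, A(-5 - 5))**2 = (4 + sqrt((-5/(-5 - 5))**2 + 4**2))**2 = (4 + sqrt((-5/(-10))**2 + 16))**2 = (4 + sqrt((-5*(-1/10))**2 + 16))**2 = (4 + sqrt((1/2)**2 + 16))**2 = (4 + sqrt(1/4 + 16))**2 = (4 + sqrt(65/4))**2 = (4 + sqrt(65)/2)**2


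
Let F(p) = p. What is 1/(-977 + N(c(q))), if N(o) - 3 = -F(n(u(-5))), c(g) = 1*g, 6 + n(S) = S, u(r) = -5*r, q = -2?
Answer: -1/993 ≈ -0.0010071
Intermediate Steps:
n(S) = -6 + S
c(g) = g
N(o) = -16 (N(o) = 3 - (-6 - 5*(-5)) = 3 - (-6 + 25) = 3 - 1*19 = 3 - 19 = -16)
1/(-977 + N(c(q))) = 1/(-977 - 16) = 1/(-993) = -1/993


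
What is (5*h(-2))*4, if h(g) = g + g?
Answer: -80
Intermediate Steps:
h(g) = 2*g
(5*h(-2))*4 = (5*(2*(-2)))*4 = (5*(-4))*4 = -20*4 = -80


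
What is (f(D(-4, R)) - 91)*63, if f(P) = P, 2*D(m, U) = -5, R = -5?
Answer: -11781/2 ≈ -5890.5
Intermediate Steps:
D(m, U) = -5/2 (D(m, U) = (1/2)*(-5) = -5/2)
(f(D(-4, R)) - 91)*63 = (-5/2 - 91)*63 = -187/2*63 = -11781/2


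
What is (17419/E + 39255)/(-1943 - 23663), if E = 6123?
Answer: -120187892/78392769 ≈ -1.5331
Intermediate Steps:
(17419/E + 39255)/(-1943 - 23663) = (17419/6123 + 39255)/(-1943 - 23663) = (17419*(1/6123) + 39255)/(-25606) = (17419/6123 + 39255)*(-1/25606) = (240375784/6123)*(-1/25606) = -120187892/78392769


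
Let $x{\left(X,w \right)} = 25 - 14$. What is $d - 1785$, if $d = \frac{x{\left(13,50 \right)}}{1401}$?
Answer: $- \frac{2500774}{1401} \approx -1785.0$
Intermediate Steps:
$x{\left(X,w \right)} = 11$ ($x{\left(X,w \right)} = 25 - 14 = 11$)
$d = \frac{11}{1401} \approx 0.0078515$
$d - 1785 = \frac{11}{1401} - 1785 = - \frac{2500774}{1401}$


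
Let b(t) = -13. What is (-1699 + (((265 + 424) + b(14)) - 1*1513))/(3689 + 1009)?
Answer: -1268/2349 ≈ -0.53980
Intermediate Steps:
(-1699 + (((265 + 424) + b(14)) - 1*1513))/(3689 + 1009) = (-1699 + (((265 + 424) - 13) - 1*1513))/(3689 + 1009) = (-1699 + ((689 - 13) - 1513))/4698 = (-1699 + (676 - 1513))*(1/4698) = (-1699 - 837)*(1/4698) = -2536*1/4698 = -1268/2349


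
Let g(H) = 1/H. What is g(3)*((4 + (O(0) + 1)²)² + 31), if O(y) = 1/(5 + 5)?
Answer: 581441/30000 ≈ 19.381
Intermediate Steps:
O(y) = ⅒ (O(y) = 1/10 = ⅒)
g(H) = 1/H
g(3)*((4 + (O(0) + 1)²)² + 31) = ((4 + (⅒ + 1)²)² + 31)/3 = ((4 + (11/10)²)² + 31)/3 = ((4 + 121/100)² + 31)/3 = ((521/100)² + 31)/3 = (271441/10000 + 31)/3 = (⅓)*(581441/10000) = 581441/30000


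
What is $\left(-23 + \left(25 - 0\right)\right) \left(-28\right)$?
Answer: $-56$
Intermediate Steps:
$\left(-23 + \left(25 - 0\right)\right) \left(-28\right) = \left(-23 + \left(25 + 0\right)\right) \left(-28\right) = \left(-23 + 25\right) \left(-28\right) = 2 \left(-28\right) = -56$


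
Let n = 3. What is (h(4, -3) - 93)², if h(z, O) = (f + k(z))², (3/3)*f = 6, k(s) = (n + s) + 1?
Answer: 10609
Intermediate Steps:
k(s) = 4 + s (k(s) = (3 + s) + 1 = 4 + s)
f = 6
h(z, O) = (10 + z)² (h(z, O) = (6 + (4 + z))² = (10 + z)²)
(h(4, -3) - 93)² = ((10 + 4)² - 93)² = (14² - 93)² = (196 - 93)² = 103² = 10609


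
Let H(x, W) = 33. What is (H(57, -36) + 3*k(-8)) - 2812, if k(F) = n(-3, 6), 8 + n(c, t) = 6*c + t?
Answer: -2839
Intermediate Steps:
n(c, t) = -8 + t + 6*c (n(c, t) = -8 + (6*c + t) = -8 + (t + 6*c) = -8 + t + 6*c)
k(F) = -20 (k(F) = -8 + 6 + 6*(-3) = -8 + 6 - 18 = -20)
(H(57, -36) + 3*k(-8)) - 2812 = (33 + 3*(-20)) - 2812 = (33 - 60) - 2812 = -27 - 2812 = -2839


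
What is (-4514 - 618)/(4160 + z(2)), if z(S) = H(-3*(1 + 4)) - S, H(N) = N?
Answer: -5132/4143 ≈ -1.2387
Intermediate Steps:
z(S) = -15 - S (z(S) = -3*(1 + 4) - S = -3*5 - S = -15 - S)
(-4514 - 618)/(4160 + z(2)) = (-4514 - 618)/(4160 + (-15 - 1*2)) = -5132/(4160 + (-15 - 2)) = -5132/(4160 - 17) = -5132/4143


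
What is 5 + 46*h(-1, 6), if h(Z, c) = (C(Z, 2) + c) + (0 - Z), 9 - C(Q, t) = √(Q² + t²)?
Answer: 741 - 46*√5 ≈ 638.14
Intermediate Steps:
C(Q, t) = 9 - √(Q² + t²)
h(Z, c) = 9 + c - Z - √(4 + Z²) (h(Z, c) = ((9 - √(Z² + 2²)) + c) + (0 - Z) = ((9 - √(Z² + 4)) + c) - Z = ((9 - √(4 + Z²)) + c) - Z = (9 + c - √(4 + Z²)) - Z = 9 + c - Z - √(4 + Z²))
5 + 46*h(-1, 6) = 5 + 46*(9 + 6 - 1*(-1) - √(4 + (-1)²)) = 5 + 46*(9 + 6 + 1 - √(4 + 1)) = 5 + 46*(9 + 6 + 1 - √5) = 5 + 46*(16 - √5) = 5 + (736 - 46*√5) = 741 - 46*√5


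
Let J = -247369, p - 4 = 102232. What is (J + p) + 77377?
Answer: -67756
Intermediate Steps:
p = 102236 (p = 4 + 102232 = 102236)
(J + p) + 77377 = (-247369 + 102236) + 77377 = -145133 + 77377 = -67756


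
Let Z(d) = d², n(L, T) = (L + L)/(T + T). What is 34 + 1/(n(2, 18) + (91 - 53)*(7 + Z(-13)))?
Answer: 2046571/60193 ≈ 34.000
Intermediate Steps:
n(L, T) = L/T (n(L, T) = (2*L)/((2*T)) = (2*L)*(1/(2*T)) = L/T)
34 + 1/(n(2, 18) + (91 - 53)*(7 + Z(-13))) = 34 + 1/(2/18 + (91 - 53)*(7 + (-13)²)) = 34 + 1/(2*(1/18) + 38*(7 + 169)) = 34 + 1/(⅑ + 38*176) = 34 + 1/(⅑ + 6688) = 34 + 1/(60193/9) = 34 + 9/60193 = 2046571/60193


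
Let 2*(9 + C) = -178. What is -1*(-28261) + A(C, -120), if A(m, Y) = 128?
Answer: 28389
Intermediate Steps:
C = -98 (C = -9 + (½)*(-178) = -9 - 89 = -98)
-1*(-28261) + A(C, -120) = -1*(-28261) + 128 = 28261 + 128 = 28389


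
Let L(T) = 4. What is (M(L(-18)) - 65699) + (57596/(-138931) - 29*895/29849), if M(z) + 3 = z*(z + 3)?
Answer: -272352212628515/4146951419 ≈ -65675.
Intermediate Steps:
M(z) = -3 + z*(3 + z) (M(z) = -3 + z*(z + 3) = -3 + z*(3 + z))
(M(L(-18)) - 65699) + (57596/(-138931) - 29*895/29849) = ((-3 + 4**2 + 3*4) - 65699) + (57596/(-138931) - 29*895/29849) = ((-3 + 16 + 12) - 65699) + (57596*(-1/138931) - 25955*1/29849) = (25 - 65699) + (-57596/138931 - 25955/29849) = -65674 - 5325137109/4146951419 = -272352212628515/4146951419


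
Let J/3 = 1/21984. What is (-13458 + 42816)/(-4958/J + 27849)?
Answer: -29358/36304375 ≈ -0.00080866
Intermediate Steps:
J = 1/7328 (J = 3/21984 = 3*(1/21984) = 1/7328 ≈ 0.00013646)
(-13458 + 42816)/(-4958/J + 27849) = (-13458 + 42816)/(-4958/1/7328 + 27849) = 29358/(-4958*7328 + 27849) = 29358/(-36332224 + 27849) = 29358/(-36304375) = 29358*(-1/36304375) = -29358/36304375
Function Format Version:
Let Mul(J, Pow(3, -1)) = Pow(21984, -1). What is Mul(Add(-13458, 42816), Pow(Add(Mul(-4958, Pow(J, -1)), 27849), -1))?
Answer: Rational(-29358, 36304375) ≈ -0.00080866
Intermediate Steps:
J = Rational(1, 7328) (J = Mul(3, Pow(21984, -1)) = Mul(3, Rational(1, 21984)) = Rational(1, 7328) ≈ 0.00013646)
Mul(Add(-13458, 42816), Pow(Add(Mul(-4958, Pow(J, -1)), 27849), -1)) = Mul(Add(-13458, 42816), Pow(Add(Mul(-4958, Pow(Rational(1, 7328), -1)), 27849), -1)) = Mul(29358, Pow(Add(Mul(-4958, 7328), 27849), -1)) = Mul(29358, Pow(Add(-36332224, 27849), -1)) = Mul(29358, Pow(-36304375, -1)) = Mul(29358, Rational(-1, 36304375)) = Rational(-29358, 36304375)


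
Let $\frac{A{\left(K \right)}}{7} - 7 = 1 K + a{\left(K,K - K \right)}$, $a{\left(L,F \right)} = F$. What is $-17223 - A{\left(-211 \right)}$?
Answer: $-15795$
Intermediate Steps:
$A{\left(K \right)} = 49 + 7 K$ ($A{\left(K \right)} = 49 + 7 \left(1 K + \left(K - K\right)\right) = 49 + 7 \left(K + 0\right) = 49 + 7 K$)
$-17223 - A{\left(-211 \right)} = -17223 - \left(49 + 7 \left(-211\right)\right) = -17223 - \left(49 - 1477\right) = -17223 - -1428 = -17223 + 1428 = -15795$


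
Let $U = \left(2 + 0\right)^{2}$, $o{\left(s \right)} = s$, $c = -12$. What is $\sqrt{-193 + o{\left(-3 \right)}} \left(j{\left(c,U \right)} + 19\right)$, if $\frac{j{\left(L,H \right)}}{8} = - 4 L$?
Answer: $5642 i \approx 5642.0 i$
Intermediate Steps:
$U = 4$ ($U = 2^{2} = 4$)
$j{\left(L,H \right)} = - 32 L$ ($j{\left(L,H \right)} = 8 \left(- 4 L\right) = - 32 L$)
$\sqrt{-193 + o{\left(-3 \right)}} \left(j{\left(c,U \right)} + 19\right) = \sqrt{-193 - 3} \left(\left(-32\right) \left(-12\right) + 19\right) = \sqrt{-196} \left(384 + 19\right) = 14 i 403 = 5642 i$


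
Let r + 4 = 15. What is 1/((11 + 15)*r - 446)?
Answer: -1/160 ≈ -0.0062500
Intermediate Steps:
r = 11 (r = -4 + 15 = 11)
1/((11 + 15)*r - 446) = 1/((11 + 15)*11 - 446) = 1/(26*11 - 446) = 1/(286 - 446) = 1/(-160) = -1/160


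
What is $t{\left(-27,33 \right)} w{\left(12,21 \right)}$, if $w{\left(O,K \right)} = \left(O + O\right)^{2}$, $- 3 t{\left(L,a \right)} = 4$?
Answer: $-768$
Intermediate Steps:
$t{\left(L,a \right)} = - \frac{4}{3}$ ($t{\left(L,a \right)} = \left(- \frac{1}{3}\right) 4 = - \frac{4}{3}$)
$w{\left(O,K \right)} = 4 O^{2}$ ($w{\left(O,K \right)} = \left(2 O\right)^{2} = 4 O^{2}$)
$t{\left(-27,33 \right)} w{\left(12,21 \right)} = - \frac{4 \cdot 4 \cdot 12^{2}}{3} = - \frac{4 \cdot 4 \cdot 144}{3} = \left(- \frac{4}{3}\right) 576 = -768$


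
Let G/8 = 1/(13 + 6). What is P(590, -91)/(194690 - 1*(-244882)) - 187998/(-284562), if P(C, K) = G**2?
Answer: 138113765449/209054911919 ≈ 0.66066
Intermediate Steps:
G = 8/19 (G = 8/(13 + 6) = 8/19 ≈ 0.42105)
P(C, K) = 64/361 (P(C, K) = (8/19)**2 = 64/361)
P(590, -91)/(194690 - 1*(-244882)) - 187998/(-284562) = 64/(361*(194690 - 1*(-244882))) - 187998/(-284562) = 64/(361*(194690 + 244882)) - 187998*(-1/284562) = (64/361)/439572 + 31333/47427 = (64/361)*(1/439572) + 31333/47427 = 16/39671373 + 31333/47427 = 138113765449/209054911919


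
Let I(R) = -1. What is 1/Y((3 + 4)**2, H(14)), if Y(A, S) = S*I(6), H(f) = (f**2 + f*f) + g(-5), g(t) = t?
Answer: -1/387 ≈ -0.0025840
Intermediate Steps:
H(f) = -5 + 2*f**2 (H(f) = (f**2 + f*f) - 5 = (f**2 + f**2) - 5 = 2*f**2 - 5 = -5 + 2*f**2)
Y(A, S) = -S (Y(A, S) = S*(-1) = -S)
1/Y((3 + 4)**2, H(14)) = 1/(-(-5 + 2*14**2)) = 1/(-(-5 + 2*196)) = 1/(-(-5 + 392)) = 1/(-1*387) = 1/(-387) = -1/387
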